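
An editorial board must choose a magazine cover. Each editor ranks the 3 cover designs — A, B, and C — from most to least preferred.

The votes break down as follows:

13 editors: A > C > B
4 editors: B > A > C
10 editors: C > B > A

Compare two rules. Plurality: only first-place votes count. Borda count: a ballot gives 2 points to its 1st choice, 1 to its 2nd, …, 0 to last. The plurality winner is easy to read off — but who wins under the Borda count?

C

Plurality first-place counts: A 13, B 4, C 10 → A.
Borda totals: A 30, B 18, C 33 → C.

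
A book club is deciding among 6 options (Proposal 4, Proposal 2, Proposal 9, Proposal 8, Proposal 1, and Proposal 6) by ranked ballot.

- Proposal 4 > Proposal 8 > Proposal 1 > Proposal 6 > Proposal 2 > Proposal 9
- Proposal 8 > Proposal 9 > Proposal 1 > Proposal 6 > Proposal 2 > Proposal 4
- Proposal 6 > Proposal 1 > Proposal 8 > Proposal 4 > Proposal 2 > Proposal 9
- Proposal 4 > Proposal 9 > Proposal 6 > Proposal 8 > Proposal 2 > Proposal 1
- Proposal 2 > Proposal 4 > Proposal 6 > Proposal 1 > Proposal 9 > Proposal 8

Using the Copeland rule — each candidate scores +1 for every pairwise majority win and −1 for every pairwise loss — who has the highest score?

Proposal 4

Pairwise results:
  Proposal 4 vs Proposal 2: Proposal 4 wins 3–2.
  Proposal 4 vs Proposal 9: Proposal 4 wins 4–1.
  Proposal 4 vs Proposal 8: Proposal 4 wins 3–2.
  Proposal 4 vs Proposal 1: Proposal 4 wins 3–2.
  Proposal 4 vs Proposal 6: Proposal 4 wins 3–2.
  Proposal 2 vs Proposal 9: Proposal 2 wins 3–2.
  Proposal 2 vs Proposal 8: Proposal 8 wins 4–1.
  Proposal 2 vs Proposal 1: Proposal 1 wins 3–2.
  Proposal 2 vs Proposal 6: Proposal 6 wins 4–1.
  Proposal 9 vs Proposal 8: Proposal 8 wins 3–2.
  Proposal 9 vs Proposal 1: Proposal 1 wins 3–2.
  Proposal 9 vs Proposal 6: Proposal 6 wins 3–2.
  Proposal 8 vs Proposal 1: Proposal 8 wins 3–2.
  Proposal 8 vs Proposal 6: Proposal 6 wins 3–2.
  Proposal 1 vs Proposal 6: Proposal 6 wins 3–2.
Copeland scores (wins − losses):
  Proposal 4: 5 − 0 = 5
  Proposal 2: 1 − 4 = -3
  Proposal 9: 0 − 5 = -5
  Proposal 8: 3 − 2 = 1
  Proposal 1: 2 − 3 = -1
  Proposal 6: 4 − 1 = 3
Proposal 4 has the best Copeland score.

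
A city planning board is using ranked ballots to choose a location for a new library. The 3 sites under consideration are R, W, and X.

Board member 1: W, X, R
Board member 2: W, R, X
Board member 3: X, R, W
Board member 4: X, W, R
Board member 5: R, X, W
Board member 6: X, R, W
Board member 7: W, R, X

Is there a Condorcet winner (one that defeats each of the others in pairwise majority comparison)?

Yes

Head-to-head results (7 voters total):
R vs W: W wins 4–3.
R vs X: X wins 4–3.
W vs X: X wins 4–3.
X beats each rival — R (4–3), W (4–3) — so X is the Condorcet winner.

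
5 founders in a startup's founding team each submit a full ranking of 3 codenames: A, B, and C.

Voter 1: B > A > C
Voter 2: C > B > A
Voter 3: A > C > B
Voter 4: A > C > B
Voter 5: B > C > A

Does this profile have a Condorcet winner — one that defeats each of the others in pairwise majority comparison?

No

Head-to-head results (5 voters total):
A vs B: B wins 3–2.
A vs C: A wins 3–2.
B vs C: C wins 3–2.
No candidate beats all others: A beats C beats B beats A, a majority cycle.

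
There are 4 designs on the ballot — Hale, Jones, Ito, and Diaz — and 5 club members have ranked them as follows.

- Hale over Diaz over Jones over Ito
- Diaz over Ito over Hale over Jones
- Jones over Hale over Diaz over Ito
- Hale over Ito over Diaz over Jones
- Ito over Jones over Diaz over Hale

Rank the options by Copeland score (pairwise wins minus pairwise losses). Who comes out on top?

Pairwise results:
  Hale vs Jones: Hale wins 3–2.
  Hale vs Ito: Hale wins 3–2.
  Hale vs Diaz: Hale wins 3–2.
  Jones vs Ito: Ito wins 3–2.
  Jones vs Diaz: Diaz wins 3–2.
  Ito vs Diaz: Diaz wins 3–2.
Copeland scores (wins − losses):
  Hale: 3 − 0 = 3
  Jones: 0 − 3 = -3
  Ito: 1 − 2 = -1
  Diaz: 2 − 1 = 1
Hale has the best Copeland score.

Hale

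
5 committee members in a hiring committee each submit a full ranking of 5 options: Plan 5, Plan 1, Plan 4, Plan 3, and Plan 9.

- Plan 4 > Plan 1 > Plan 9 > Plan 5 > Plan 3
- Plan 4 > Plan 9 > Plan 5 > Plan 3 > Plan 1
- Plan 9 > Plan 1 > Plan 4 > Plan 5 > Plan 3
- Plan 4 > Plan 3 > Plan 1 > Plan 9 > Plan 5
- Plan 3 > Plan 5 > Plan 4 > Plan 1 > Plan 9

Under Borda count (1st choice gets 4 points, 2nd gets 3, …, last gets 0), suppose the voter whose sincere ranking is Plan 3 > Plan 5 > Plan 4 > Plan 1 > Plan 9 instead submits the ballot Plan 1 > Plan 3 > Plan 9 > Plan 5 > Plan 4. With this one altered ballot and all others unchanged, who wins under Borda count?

Plan 4

Borda totals with the altered ballot: Plan 5 5, Plan 1 12, Plan 4 14, Plan 3 7, Plan 9 12.
The winner is unchanged: still Plan 4.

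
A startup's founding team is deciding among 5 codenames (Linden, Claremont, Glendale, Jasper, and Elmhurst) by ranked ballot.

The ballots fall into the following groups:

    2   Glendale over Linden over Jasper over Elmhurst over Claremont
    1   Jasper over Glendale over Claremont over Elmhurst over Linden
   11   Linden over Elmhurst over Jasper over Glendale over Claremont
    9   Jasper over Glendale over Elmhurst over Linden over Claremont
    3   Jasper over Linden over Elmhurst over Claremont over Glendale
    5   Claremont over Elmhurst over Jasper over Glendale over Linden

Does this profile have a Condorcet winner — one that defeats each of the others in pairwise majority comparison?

No

Head-to-head results (31 voters total):
Linden vs Claremont: Linden wins 25–6.
Linden vs Glendale: Glendale wins 17–14.
Linden vs Jasper: Jasper wins 18–13.
Linden vs Elmhurst: Linden wins 16–15.
Claremont vs Glendale: Glendale wins 23–8.
Claremont vs Jasper: Jasper wins 26–5.
Claremont vs Elmhurst: Elmhurst wins 25–6.
Glendale vs Jasper: Jasper wins 29–2.
Glendale vs Elmhurst: Elmhurst wins 19–12.
Jasper vs Elmhurst: Elmhurst wins 16–15.
No candidate beats all others: Linden beats Elmhurst beats Glendale beats Linden, a majority cycle.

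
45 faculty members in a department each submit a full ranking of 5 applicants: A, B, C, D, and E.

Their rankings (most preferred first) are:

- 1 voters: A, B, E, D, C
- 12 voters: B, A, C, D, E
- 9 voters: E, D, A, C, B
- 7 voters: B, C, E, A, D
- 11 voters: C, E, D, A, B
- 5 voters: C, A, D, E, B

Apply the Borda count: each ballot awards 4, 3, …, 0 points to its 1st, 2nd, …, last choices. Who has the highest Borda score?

C

Borda scores:
  A: 4 + 12·3 + 9·2 + 7·1 + 11·1 + 5·3 = 91
  B: 3 + 12·4 + 9·0 + 7·4 + 11·0 + 5·0 = 79
  C: 0 + 12·2 + 9·1 + 7·3 + 11·4 + 5·4 = 118
  D: 1 + 12·1 + 9·3 + 7·0 + 11·2 + 5·2 = 72
  E: 2 + 12·0 + 9·4 + 7·2 + 11·3 + 5·1 = 90
C has the highest total.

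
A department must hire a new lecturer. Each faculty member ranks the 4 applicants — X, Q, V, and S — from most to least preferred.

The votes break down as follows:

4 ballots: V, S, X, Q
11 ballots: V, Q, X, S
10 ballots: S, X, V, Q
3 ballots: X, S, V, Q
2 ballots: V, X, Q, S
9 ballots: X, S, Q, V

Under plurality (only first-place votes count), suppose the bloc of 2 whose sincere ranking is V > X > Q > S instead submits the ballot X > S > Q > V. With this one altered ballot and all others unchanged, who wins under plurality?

First-place totals with the altered ballot: X 14, Q 0, V 15, S 10.
The winner is unchanged: still V.

V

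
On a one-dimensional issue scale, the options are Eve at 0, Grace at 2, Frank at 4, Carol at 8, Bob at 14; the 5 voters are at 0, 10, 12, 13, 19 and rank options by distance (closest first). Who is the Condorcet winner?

Bob

With single-peaked preferences on a line, the Condorcet winner is the candidate closest to the median voter.
The median voter (position 12) is closest to Bob at 14.
Check: Bob vs Eve — voters closer to Bob: 4 of 5.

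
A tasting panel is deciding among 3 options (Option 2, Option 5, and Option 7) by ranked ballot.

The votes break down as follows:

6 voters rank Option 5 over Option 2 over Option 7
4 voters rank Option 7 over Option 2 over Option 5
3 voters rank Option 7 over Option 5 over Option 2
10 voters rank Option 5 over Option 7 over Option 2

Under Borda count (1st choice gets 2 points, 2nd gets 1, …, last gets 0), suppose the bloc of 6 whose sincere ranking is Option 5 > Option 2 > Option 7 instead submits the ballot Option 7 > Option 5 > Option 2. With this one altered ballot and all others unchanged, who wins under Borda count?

Borda totals with the altered ballot: Option 2 4, Option 5 29, Option 7 36.
The switch changes the winner from Option 5 to Option 7.

Option 7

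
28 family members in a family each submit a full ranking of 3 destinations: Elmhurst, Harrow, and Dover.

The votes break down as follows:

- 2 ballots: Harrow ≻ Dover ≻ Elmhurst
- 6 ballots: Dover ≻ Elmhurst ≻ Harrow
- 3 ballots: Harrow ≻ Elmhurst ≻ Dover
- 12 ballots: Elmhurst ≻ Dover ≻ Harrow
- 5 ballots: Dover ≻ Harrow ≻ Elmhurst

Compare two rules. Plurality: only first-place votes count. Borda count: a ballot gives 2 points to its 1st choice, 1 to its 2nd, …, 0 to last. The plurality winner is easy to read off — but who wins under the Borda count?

Plurality first-place counts: Elmhurst 12, Harrow 5, Dover 11 → Elmhurst.
Borda totals: Elmhurst 33, Harrow 15, Dover 36 → Dover.

Dover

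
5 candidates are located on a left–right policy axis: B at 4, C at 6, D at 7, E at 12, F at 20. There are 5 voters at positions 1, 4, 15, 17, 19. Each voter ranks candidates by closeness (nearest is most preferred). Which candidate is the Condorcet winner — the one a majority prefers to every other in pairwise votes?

E

With single-peaked preferences on a line, the Condorcet winner is the candidate closest to the median voter.
The median voter (position 15) is closest to E at 12.
Check: E vs C — voters closer to E: 3 of 5.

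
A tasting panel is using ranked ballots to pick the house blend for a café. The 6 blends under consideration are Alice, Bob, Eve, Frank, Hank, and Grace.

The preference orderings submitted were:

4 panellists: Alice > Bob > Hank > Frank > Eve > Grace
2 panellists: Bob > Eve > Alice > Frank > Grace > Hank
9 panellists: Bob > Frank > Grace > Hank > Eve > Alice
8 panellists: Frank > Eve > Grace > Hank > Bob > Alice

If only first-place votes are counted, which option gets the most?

First-place vote totals:
  Alice: 4
  Bob: 11
  Eve: 0
  Frank: 8
  Hank: 0
  Grace: 0
Bob has the most first-place votes.

Bob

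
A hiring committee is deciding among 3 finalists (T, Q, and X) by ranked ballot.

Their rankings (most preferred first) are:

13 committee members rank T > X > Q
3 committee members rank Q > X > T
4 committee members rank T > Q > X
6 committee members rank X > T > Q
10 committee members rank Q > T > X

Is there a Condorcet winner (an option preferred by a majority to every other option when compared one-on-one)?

Yes

Head-to-head results (36 voters total):
T vs Q: T wins 23–13.
T vs X: T wins 27–9.
Q vs X: X wins 19–17.
T beats each rival — Q (23–13), X (27–9) — so T is the Condorcet winner.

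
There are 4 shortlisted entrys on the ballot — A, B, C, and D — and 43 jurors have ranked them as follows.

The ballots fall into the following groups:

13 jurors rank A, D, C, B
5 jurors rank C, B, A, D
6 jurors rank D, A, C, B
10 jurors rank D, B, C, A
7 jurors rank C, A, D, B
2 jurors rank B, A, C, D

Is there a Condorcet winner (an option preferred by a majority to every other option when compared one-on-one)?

Head-to-head results (43 voters total):
A vs B: A wins 26–17.
A vs C: C wins 22–21.
A vs D: A wins 27–16.
B vs C: C wins 31–12.
B vs D: D wins 36–7.
C vs D: D wins 29–14.
No candidate beats all others: A beats D beats C beats A, a majority cycle.

No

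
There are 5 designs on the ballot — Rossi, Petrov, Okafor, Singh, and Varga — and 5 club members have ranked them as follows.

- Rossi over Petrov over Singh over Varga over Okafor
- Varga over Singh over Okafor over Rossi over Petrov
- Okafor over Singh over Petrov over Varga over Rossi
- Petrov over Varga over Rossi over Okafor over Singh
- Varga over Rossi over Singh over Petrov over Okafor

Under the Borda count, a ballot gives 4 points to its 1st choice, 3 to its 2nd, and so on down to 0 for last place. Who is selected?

Varga

Borda scores:
  Rossi: 4 + 1 + 0 + 2 + 3 = 10
  Petrov: 3 + 0 + 2 + 4 + 1 = 10
  Okafor: 0 + 2 + 4 + 1 + 0 = 7
  Singh: 2 + 3 + 3 + 0 + 2 = 10
  Varga: 1 + 4 + 1 + 3 + 4 = 13
Varga has the highest total.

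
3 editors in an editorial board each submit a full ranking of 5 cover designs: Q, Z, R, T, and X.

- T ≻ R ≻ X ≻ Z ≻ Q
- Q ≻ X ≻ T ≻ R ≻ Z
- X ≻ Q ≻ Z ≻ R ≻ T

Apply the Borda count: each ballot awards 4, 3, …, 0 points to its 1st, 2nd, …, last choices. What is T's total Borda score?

Borda scores:
  Q: 0 + 4 + 3 = 7
  Z: 1 + 0 + 2 = 3
  R: 3 + 1 + 1 = 5
  T: 4 + 2 + 0 = 6
  X: 2 + 3 + 4 = 9

6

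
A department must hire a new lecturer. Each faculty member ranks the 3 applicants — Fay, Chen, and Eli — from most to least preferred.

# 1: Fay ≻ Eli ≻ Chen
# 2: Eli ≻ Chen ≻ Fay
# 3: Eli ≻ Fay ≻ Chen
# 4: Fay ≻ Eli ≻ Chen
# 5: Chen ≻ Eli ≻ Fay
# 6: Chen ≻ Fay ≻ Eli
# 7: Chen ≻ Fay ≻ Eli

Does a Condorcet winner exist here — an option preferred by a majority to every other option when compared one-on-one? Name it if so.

None — there is no Condorcet winner

Head-to-head results (7 voters total):
Fay vs Chen: Chen wins 4–3.
Fay vs Eli: Fay wins 4–3.
Chen vs Eli: Eli wins 4–3.
No candidate beats all others: Fay beats Eli beats Chen beats Fay, a majority cycle.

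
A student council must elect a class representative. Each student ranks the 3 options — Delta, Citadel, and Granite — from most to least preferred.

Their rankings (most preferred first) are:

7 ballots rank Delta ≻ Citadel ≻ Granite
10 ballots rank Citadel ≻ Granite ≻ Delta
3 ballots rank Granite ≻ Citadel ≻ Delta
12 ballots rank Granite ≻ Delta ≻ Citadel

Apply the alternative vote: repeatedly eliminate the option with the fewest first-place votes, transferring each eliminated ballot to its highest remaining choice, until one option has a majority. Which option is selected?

Round 1: Granite 15, Citadel 10, Delta 7. Delta has the fewest and is eliminated.
Round 2: Citadel 17, Granite 15. Citadel has a majority.

Citadel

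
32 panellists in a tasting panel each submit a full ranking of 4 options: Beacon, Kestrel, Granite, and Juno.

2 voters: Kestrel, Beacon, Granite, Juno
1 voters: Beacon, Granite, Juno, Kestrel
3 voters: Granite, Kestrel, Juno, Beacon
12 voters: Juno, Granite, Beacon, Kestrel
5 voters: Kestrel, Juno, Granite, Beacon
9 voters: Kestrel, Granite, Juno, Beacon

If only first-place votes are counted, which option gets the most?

Kestrel

First-place vote totals:
  Beacon: 1
  Kestrel: 16
  Granite: 3
  Juno: 12
Kestrel has the most first-place votes.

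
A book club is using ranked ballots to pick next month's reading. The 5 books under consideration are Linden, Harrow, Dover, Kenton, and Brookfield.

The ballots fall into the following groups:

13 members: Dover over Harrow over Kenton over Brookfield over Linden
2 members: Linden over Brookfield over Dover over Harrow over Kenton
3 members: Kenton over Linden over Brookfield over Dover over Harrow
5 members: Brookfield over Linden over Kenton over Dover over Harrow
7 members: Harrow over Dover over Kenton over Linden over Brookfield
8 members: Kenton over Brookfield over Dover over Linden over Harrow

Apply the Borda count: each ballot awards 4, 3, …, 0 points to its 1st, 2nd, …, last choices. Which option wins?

Dover

Borda scores:
  Linden: 13·0 + 2·4 + 3·3 + 5·3 + 7·1 + 8·1 = 47
  Harrow: 13·3 + 2·1 + 3·0 + 5·0 + 7·4 + 8·0 = 69
  Dover: 13·4 + 2·2 + 3·1 + 5·1 + 7·3 + 8·2 = 101
  Kenton: 13·2 + 2·0 + 3·4 + 5·2 + 7·2 + 8·4 = 94
  Brookfield: 13·1 + 2·3 + 3·2 + 5·4 + 7·0 + 8·3 = 69
Dover has the highest total.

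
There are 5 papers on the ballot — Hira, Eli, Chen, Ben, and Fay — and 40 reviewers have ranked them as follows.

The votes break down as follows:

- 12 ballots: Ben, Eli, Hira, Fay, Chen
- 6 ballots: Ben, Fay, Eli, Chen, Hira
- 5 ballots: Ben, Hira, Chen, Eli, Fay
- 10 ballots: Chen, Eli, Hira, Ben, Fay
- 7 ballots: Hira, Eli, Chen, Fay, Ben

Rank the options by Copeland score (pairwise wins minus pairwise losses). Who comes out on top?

Ben

Pairwise results:
  Hira vs Eli: Eli wins 28–12.
  Hira vs Chen: Hira wins 24–16.
  Hira vs Ben: Ben wins 23–17.
  Hira vs Fay: Hira wins 34–6.
  Eli vs Chen: Eli wins 25–15.
  Eli vs Ben: Ben wins 23–17.
  Eli vs Fay: Eli wins 34–6.
  Chen vs Ben: Ben wins 23–17.
  Chen vs Fay: Chen wins 22–18.
  Ben vs Fay: Ben wins 33–7.
Copeland scores (wins − losses):
  Hira: 2 − 2 = 0
  Eli: 3 − 1 = 2
  Chen: 1 − 3 = -2
  Ben: 4 − 0 = 4
  Fay: 0 − 4 = -4
Ben has the best Copeland score.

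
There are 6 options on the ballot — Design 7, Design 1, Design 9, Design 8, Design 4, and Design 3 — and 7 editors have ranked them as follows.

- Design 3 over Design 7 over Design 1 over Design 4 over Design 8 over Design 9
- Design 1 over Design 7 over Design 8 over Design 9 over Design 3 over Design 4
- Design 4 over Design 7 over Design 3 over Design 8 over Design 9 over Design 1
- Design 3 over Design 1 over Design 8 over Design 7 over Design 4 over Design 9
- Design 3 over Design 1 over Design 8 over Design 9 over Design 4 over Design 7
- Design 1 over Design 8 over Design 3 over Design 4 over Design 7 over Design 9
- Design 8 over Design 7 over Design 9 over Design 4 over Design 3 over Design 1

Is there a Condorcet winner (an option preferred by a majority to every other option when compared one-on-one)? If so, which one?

Design 3

Head-to-head results (7 voters total):
Design 7 vs Design 1: Design 1 wins 4–3.
Design 7 vs Design 9: Design 7 wins 6–1.
Design 7 vs Design 8: Design 8 wins 4–3.
Design 7 vs Design 4: Design 7 wins 4–3.
Design 7 vs Design 3: Design 3 wins 4–3.
Design 1 vs Design 9: Design 1 wins 5–2.
Design 1 vs Design 8: Design 1 wins 5–2.
Design 1 vs Design 4: Design 1 wins 5–2.
Design 1 vs Design 3: Design 3 wins 5–2.
Design 9 vs Design 8: Design 8 wins 7–0.
Design 9 vs Design 4: Design 4 wins 4–3.
Design 9 vs Design 3: Design 3 wins 5–2.
Design 8 vs Design 4: Design 8 wins 5–2.
Design 8 vs Design 3: Design 3 wins 4–3.
Design 4 vs Design 3: Design 3 wins 5–2.
Design 3 beats each rival — Design 7 (4–3), Design 1 (5–2), Design 9 (5–2), Design 8 (4–3), Design 4 (5–2) — so Design 3 is the Condorcet winner.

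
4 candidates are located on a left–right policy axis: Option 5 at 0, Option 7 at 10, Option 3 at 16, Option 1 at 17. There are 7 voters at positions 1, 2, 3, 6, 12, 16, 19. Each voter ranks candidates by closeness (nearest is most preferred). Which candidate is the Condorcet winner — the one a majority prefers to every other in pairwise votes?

Option 7

With single-peaked preferences on a line, the Condorcet winner is the candidate closest to the median voter.
The median voter (position 6) is closest to Option 7 at 10.
Check: Option 7 vs Option 3 — voters closer to Option 7: 5 of 7.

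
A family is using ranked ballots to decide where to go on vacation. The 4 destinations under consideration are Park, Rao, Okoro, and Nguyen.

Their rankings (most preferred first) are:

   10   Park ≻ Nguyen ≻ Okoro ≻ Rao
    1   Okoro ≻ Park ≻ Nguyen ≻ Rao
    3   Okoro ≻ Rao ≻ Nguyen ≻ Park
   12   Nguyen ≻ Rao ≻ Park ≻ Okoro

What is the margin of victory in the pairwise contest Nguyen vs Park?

4

Ballots ranking Nguyen above Park: 3+12 = 15.
Ballots ranking Park above Nguyen: 10+1 = 11.
Nguyen wins 15–11, a margin of 4.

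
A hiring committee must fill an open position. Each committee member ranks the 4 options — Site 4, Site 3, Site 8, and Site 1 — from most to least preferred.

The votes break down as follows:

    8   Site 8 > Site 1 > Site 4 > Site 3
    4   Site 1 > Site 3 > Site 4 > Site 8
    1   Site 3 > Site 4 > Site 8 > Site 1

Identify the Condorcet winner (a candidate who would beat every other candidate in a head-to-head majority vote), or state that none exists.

Head-to-head results (13 voters total):
Site 4 vs Site 3: Site 4 wins 8–5.
Site 4 vs Site 8: Site 8 wins 8–5.
Site 4 vs Site 1: Site 1 wins 12–1.
Site 3 vs Site 8: Site 8 wins 8–5.
Site 3 vs Site 1: Site 1 wins 12–1.
Site 8 vs Site 1: Site 8 wins 9–4.
Site 8 beats each rival — Site 4 (8–5), Site 3 (8–5), Site 1 (9–4) — so Site 8 is the Condorcet winner.

Site 8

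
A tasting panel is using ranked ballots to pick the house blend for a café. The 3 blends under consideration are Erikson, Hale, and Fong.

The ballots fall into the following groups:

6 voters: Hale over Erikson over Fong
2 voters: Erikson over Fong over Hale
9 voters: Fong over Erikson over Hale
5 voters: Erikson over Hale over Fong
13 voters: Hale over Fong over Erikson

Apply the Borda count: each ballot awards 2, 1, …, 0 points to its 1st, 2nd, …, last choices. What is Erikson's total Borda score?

Borda scores:
  Erikson: 6·1 + 2·2 + 9·1 + 5·2 + 13·0 = 29
  Hale: 6·2 + 2·0 + 9·0 + 5·1 + 13·2 = 43
  Fong: 6·0 + 2·1 + 9·2 + 5·0 + 13·1 = 33

29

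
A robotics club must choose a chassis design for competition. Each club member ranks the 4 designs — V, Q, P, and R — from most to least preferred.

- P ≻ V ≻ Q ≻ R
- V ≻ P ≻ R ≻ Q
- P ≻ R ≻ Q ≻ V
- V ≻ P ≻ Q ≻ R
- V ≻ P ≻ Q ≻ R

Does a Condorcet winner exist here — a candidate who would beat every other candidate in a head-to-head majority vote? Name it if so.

V

Head-to-head results (5 voters total):
V vs Q: V wins 4–1.
V vs P: V wins 3–2.
V vs R: V wins 4–1.
Q vs P: P wins 5–0.
Q vs R: Q wins 3–2.
P vs R: P wins 5–0.
V beats each rival — Q (4–1), P (3–2), R (4–1) — so V is the Condorcet winner.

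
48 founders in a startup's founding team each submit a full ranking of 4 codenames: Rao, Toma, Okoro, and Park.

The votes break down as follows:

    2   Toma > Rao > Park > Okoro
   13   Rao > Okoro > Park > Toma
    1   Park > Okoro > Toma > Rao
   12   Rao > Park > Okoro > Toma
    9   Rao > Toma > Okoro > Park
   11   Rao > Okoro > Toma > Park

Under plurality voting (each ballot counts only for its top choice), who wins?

First-place vote totals:
  Rao: 45
  Toma: 2
  Okoro: 0
  Park: 1
Rao has the most first-place votes.

Rao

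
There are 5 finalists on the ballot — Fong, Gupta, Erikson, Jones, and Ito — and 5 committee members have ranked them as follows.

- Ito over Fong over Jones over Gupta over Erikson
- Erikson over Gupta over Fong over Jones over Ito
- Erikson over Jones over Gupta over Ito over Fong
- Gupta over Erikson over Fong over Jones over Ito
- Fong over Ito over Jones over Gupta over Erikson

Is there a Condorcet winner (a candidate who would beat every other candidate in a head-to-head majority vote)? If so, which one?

Head-to-head results (5 voters total):
Fong vs Gupta: Gupta wins 3–2.
Fong vs Erikson: Erikson wins 3–2.
Fong vs Jones: Fong wins 4–1.
Fong vs Ito: Fong wins 3–2.
Gupta vs Erikson: Gupta wins 3–2.
Gupta vs Jones: Jones wins 3–2.
Gupta vs Ito: Gupta wins 3–2.
Erikson vs Jones: Erikson wins 3–2.
Erikson vs Ito: Erikson wins 3–2.
Jones vs Ito: Jones wins 3–2.
No candidate beats all others: Fong beats Jones beats Gupta beats Fong, a majority cycle.

None — there is no Condorcet winner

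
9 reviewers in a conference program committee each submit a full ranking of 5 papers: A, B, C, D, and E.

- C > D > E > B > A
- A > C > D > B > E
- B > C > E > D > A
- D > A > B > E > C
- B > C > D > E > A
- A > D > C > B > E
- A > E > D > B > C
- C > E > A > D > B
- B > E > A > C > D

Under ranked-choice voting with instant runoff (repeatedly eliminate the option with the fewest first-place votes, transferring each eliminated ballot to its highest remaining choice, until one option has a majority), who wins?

A

Round 1: A 3, B 3, C 2, D 1, E 0. E has the fewest and is eliminated.
Round 2: A 3, B 3, C 2, D 1. D has the fewest and is eliminated.
Round 3: A 4, B 3, C 2. C has the fewest and is eliminated.
Round 4: A 5, B 4. A has a majority.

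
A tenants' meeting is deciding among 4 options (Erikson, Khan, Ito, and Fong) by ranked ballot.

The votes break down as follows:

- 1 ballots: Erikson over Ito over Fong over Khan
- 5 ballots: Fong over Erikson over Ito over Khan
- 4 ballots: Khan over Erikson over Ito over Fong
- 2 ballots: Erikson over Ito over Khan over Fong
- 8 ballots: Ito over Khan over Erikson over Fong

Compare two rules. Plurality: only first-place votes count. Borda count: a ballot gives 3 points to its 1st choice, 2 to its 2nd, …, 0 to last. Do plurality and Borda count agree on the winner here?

Yes

Plurality first-place counts: Erikson 3, Khan 4, Ito 8, Fong 5 → Ito.
Borda totals: Erikson 35, Khan 30, Ito 39, Fong 16 → Ito.
The two rules agree on Ito.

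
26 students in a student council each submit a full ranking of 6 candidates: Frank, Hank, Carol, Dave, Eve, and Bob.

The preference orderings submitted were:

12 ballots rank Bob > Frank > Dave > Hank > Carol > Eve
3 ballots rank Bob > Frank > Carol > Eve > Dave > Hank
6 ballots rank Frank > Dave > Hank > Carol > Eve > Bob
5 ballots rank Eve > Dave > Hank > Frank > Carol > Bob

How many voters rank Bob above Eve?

15

Ballots ranking Bob above Eve: 12+3 = 15.
Ballots ranking Eve above Bob: 6+5 = 11.
So 15 of 26 voters prefer Bob to Eve.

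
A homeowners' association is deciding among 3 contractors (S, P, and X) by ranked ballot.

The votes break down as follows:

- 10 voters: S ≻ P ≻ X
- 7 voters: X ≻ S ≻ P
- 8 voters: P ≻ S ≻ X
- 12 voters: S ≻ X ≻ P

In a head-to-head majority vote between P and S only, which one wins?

Ballots ranking P above S: 8.
Ballots ranking S above P: 10+7+12 = 29.
S wins the head-to-head, 29–8.

S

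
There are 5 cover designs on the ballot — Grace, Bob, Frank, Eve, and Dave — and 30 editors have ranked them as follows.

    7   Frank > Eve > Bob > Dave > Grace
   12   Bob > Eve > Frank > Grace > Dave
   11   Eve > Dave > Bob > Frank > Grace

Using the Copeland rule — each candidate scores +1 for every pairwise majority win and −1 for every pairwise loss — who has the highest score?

Eve

Pairwise results:
  Grace vs Bob: Bob wins 30–0.
  Grace vs Frank: Frank wins 30–0.
  Grace vs Eve: Eve wins 30–0.
  Grace vs Dave: Dave wins 18–12.
  Bob vs Frank: Bob wins 23–7.
  Bob vs Eve: Eve wins 18–12.
  Bob vs Dave: Bob wins 19–11.
  Frank vs Eve: Eve wins 23–7.
  Frank vs Dave: Frank wins 19–11.
  Eve vs Dave: Eve wins 30–0.
Copeland scores (wins − losses):
  Grace: 0 − 4 = -4
  Bob: 3 − 1 = 2
  Frank: 2 − 2 = 0
  Eve: 4 − 0 = 4
  Dave: 1 − 3 = -2
Eve has the best Copeland score.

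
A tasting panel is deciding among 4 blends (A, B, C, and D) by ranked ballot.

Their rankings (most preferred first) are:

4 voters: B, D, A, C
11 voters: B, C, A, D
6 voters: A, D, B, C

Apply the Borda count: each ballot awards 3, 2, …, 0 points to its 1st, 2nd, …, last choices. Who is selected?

B

Borda scores:
  A: 4·1 + 11·1 + 6·3 = 33
  B: 4·3 + 11·3 + 6·1 = 51
  C: 4·0 + 11·2 + 6·0 = 22
  D: 4·2 + 11·0 + 6·2 = 20
B has the highest total.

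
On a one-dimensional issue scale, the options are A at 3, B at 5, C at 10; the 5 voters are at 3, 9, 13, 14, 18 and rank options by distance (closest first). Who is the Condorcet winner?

With single-peaked preferences on a line, the Condorcet winner is the candidate closest to the median voter.
The median voter (position 13) is closest to C at 10.
Check: C vs A — voters closer to C: 4 of 5.

C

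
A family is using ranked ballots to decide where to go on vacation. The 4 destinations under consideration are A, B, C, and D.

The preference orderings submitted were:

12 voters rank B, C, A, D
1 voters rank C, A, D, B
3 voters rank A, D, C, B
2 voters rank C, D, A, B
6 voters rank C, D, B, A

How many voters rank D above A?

Ballots ranking D above A: 2+6 = 8.
Ballots ranking A above D: 12+1+3 = 16.
So 8 of 24 voters prefer D to A.

8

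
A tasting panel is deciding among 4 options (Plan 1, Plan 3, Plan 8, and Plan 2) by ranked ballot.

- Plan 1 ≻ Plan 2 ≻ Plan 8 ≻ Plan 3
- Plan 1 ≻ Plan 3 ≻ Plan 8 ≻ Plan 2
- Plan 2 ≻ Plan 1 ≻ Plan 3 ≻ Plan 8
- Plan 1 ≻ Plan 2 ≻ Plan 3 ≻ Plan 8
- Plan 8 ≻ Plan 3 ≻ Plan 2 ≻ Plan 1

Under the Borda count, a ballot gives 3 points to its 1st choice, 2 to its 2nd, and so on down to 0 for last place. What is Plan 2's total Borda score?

Borda scores:
  Plan 1: 3 + 3 + 2 + 3 + 0 = 11
  Plan 3: 0 + 2 + 1 + 1 + 2 = 6
  Plan 8: 1 + 1 + 0 + 0 + 3 = 5
  Plan 2: 2 + 0 + 3 + 2 + 1 = 8

8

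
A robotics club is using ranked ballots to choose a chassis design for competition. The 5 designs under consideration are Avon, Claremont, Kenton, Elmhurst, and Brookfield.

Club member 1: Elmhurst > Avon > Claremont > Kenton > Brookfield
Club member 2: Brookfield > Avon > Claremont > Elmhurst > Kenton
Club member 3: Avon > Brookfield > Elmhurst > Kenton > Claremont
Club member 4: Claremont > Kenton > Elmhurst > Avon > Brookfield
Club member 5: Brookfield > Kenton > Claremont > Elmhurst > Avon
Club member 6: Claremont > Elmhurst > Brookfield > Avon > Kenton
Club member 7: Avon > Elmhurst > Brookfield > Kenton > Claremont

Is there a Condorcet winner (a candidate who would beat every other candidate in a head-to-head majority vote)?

Head-to-head results (7 voters total):
Avon vs Claremont: Avon wins 4–3.
Avon vs Kenton: Avon wins 5–2.
Avon vs Elmhurst: Elmhurst wins 4–3.
Avon vs Brookfield: Avon wins 4–3.
Claremont vs Kenton: Claremont wins 4–3.
Claremont vs Elmhurst: Claremont wins 4–3.
Claremont vs Brookfield: Brookfield wins 4–3.
Kenton vs Elmhurst: Elmhurst wins 5–2.
Kenton vs Brookfield: Brookfield wins 5–2.
Elmhurst vs Brookfield: Elmhurst wins 4–3.
No candidate beats all others: Avon beats Claremont beats Elmhurst beats Avon, a majority cycle.

No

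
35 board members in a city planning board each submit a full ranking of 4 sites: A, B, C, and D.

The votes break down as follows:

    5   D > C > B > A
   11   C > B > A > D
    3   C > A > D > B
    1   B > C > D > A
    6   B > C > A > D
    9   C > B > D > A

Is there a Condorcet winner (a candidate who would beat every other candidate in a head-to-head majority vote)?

Head-to-head results (35 voters total):
A vs B: B wins 32–3.
A vs C: C wins 35–0.
A vs D: A wins 20–15.
B vs C: C wins 28–7.
B vs D: B wins 27–8.
C vs D: C wins 30–5.
C beats each rival — A (35–0), B (28–7), D (30–5) — so C is the Condorcet winner.

Yes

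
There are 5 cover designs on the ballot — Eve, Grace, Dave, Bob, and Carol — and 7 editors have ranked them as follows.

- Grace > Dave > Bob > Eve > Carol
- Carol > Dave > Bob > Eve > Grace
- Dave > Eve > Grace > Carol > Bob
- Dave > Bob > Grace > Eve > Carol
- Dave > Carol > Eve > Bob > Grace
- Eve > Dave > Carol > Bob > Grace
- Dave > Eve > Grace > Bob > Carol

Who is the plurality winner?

First-place vote totals:
  Eve: 1
  Grace: 1
  Dave: 4
  Bob: 0
  Carol: 1
Dave has the most first-place votes.

Dave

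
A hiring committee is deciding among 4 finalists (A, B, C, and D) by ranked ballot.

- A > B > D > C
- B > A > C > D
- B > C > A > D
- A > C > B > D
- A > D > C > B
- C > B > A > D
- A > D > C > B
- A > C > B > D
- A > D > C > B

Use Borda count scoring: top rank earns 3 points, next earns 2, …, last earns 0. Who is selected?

A

Borda scores:
  A: 3 + 2 + 1 + 3 + 3 + 1 + 3 + 3 + 3 = 22
  B: 2 + 3 + 3 + 1 + 0 + 2 + 0 + 1 + 0 = 12
  C: 0 + 1 + 2 + 2 + 1 + 3 + 1 + 2 + 1 = 13
  D: 1 + 0 + 0 + 0 + 2 + 0 + 2 + 0 + 2 = 7
A has the highest total.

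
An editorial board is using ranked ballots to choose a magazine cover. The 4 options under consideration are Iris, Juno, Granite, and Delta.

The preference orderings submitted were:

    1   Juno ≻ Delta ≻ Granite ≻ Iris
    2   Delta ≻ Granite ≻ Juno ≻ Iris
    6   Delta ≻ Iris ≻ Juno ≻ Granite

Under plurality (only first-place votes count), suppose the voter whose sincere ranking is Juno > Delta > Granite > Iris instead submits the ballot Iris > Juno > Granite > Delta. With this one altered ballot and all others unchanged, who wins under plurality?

First-place totals with the altered ballot: Iris 1, Juno 0, Granite 0, Delta 8.
The winner is unchanged: still Delta.

Delta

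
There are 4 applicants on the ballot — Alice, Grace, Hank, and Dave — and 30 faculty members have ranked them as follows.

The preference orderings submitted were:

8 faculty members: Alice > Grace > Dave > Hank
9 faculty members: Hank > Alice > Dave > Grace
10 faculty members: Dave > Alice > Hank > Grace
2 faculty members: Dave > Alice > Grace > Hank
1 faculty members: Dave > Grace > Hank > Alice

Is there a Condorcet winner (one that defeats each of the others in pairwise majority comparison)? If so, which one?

Head-to-head results (30 voters total):
Alice vs Grace: Alice wins 29–1.
Alice vs Hank: Alice wins 20–10.
Alice vs Dave: Alice wins 17–13.
Grace vs Hank: Hank wins 19–11.
Grace vs Dave: Dave wins 22–8.
Hank vs Dave: Dave wins 21–9.
Alice beats each rival — Grace (29–1), Hank (20–10), Dave (17–13) — so Alice is the Condorcet winner.

Alice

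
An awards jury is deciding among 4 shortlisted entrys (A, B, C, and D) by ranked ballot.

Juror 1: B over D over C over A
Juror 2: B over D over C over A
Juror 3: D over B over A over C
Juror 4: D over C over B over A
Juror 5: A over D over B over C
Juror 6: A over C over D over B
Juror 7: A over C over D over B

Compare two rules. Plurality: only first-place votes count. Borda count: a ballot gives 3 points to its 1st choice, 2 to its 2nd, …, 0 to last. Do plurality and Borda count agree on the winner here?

Plurality first-place counts: A 3, B 2, C 0, D 2 → A.
Borda totals: A 10, B 10, C 8, D 14 → D.
The two rules disagree: plurality picks A, Borda picks D.

No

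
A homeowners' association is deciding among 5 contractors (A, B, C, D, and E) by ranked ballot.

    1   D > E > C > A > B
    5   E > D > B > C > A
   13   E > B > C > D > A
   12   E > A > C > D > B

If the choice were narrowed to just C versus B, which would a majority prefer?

Ballots ranking C above B: 1+12 = 13.
Ballots ranking B above C: 5+13 = 18.
B wins the head-to-head, 18–13.

B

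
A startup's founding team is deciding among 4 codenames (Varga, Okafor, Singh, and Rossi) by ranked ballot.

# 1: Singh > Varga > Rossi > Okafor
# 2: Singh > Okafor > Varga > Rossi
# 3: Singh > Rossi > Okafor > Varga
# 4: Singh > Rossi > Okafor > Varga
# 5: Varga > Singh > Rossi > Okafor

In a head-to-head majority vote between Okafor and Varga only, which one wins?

Okafor

Ballots ranking Okafor above Varga: 3.
Ballots ranking Varga above Okafor: 2.
Okafor wins the head-to-head, 3–2.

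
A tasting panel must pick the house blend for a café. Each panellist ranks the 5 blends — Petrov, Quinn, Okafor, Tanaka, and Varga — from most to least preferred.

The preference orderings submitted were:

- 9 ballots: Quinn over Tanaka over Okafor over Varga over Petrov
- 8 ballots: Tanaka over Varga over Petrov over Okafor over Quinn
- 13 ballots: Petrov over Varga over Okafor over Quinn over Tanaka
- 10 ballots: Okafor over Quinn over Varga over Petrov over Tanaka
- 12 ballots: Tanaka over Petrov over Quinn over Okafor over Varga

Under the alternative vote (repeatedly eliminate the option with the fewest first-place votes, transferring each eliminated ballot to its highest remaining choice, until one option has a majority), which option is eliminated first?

Varga

Round 1: Tanaka 20, Petrov 13, Okafor 10, Quinn 9, Varga 0. Varga has the fewest and is eliminated.
Round 2: Tanaka 20, Petrov 13, Okafor 10, Quinn 9. Quinn has the fewest and is eliminated.
Round 3: Tanaka 29, Petrov 13, Okafor 10. Tanaka has a majority.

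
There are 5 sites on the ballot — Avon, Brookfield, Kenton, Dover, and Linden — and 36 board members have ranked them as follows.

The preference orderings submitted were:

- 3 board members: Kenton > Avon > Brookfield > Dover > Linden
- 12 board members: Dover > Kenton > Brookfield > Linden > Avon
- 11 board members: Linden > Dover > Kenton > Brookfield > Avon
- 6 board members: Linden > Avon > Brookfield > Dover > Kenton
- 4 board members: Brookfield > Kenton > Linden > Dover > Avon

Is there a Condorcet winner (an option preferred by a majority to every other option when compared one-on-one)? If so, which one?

Head-to-head results (36 voters total):
Avon vs Brookfield: Brookfield wins 27–9.
Avon vs Kenton: Kenton wins 30–6.
Avon vs Dover: Dover wins 27–9.
Avon vs Linden: Linden wins 33–3.
Brookfield vs Kenton: Kenton wins 26–10.
Brookfield vs Dover: Dover wins 23–13.
Brookfield vs Linden: Brookfield wins 19–17.
Kenton vs Dover: Dover wins 29–7.
Kenton vs Linden: Kenton wins 19–17.
Dover vs Linden: Linden wins 21–15.
No candidate beats all others: Brookfield beats Linden beats Dover beats Brookfield, a majority cycle.

There is no Condorcet winner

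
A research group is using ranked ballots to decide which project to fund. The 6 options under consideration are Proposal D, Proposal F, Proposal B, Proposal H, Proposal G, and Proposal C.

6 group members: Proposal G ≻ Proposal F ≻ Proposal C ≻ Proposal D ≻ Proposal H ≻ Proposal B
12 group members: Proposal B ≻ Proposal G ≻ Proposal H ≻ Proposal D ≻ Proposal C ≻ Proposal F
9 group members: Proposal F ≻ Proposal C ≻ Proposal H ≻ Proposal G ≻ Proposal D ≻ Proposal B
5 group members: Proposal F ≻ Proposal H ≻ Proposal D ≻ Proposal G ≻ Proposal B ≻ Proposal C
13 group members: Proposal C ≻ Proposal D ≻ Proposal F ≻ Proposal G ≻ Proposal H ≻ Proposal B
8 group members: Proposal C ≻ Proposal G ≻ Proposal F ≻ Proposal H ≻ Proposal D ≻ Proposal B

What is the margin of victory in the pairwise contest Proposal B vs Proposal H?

29

Ballots ranking Proposal B above Proposal H: 12.
Ballots ranking Proposal H above Proposal B: 6+9+5+13+8 = 41.
Proposal H wins 41–12, a margin of 29.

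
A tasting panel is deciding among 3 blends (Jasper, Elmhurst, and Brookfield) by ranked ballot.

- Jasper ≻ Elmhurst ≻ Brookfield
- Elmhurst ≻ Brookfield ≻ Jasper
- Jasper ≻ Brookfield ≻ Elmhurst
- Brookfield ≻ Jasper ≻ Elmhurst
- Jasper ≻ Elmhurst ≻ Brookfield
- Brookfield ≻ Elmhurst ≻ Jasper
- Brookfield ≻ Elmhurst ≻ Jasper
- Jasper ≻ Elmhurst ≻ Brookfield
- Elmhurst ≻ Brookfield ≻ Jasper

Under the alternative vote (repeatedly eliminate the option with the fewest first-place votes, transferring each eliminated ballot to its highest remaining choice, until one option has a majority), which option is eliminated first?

Round 1: Jasper 4, Brookfield 3, Elmhurst 2. Elmhurst has the fewest and is eliminated.
Round 2: Brookfield 5, Jasper 4. Brookfield has a majority.

Elmhurst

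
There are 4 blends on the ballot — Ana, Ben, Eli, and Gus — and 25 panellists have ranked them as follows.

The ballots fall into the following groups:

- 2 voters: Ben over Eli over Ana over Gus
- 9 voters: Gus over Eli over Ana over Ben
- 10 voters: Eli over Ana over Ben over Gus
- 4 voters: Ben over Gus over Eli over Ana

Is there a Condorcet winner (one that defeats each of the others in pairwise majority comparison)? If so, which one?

None — there is no Condorcet winner

Head-to-head results (25 voters total):
Ana vs Ben: Ana wins 19–6.
Ana vs Eli: Eli wins 25–0.
Ana vs Gus: Gus wins 13–12.
Ben vs Eli: Eli wins 19–6.
Ben vs Gus: Ben wins 16–9.
Eli vs Gus: Gus wins 13–12.
No candidate beats all others: Ana beats Ben beats Gus beats Ana, a majority cycle.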